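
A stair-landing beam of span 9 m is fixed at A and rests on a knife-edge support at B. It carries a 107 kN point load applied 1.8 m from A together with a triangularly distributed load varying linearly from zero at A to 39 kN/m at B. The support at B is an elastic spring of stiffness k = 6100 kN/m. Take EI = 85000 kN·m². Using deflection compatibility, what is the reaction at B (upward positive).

Remove the prop at B; the released (primary) structure is a cantilever built in at A.
Primary-structure tip deflection at B by superposition:
  point load 107 at a = 1.8: Pa²(3L − a)/(6EI) = 1456/EI
  triangular load, peak 39 at the free end: 11w₀L⁴/(120EI) = 23456/EI
  δ_0 = 24912/EI
Flexibility coefficient — unit upward force at B: δ_{BB} = L³/(3EI) = 243/EI.
With EI = 85000 kN·m²: δ_0 = 0.29308 m and δ_{BB} = 0.002859 m/kN.
Compatibility — the spring shortens by R_B/k under the reaction it provides: δ_0 − R_B·δ_{BB} = R_B/k. With 1/k = 0.000164 m/kN, R_B = δ_0 / (δ_{BB} + 1/k) = 0.29308 / (0.002859 + 0.000164) = 96.96 kN.

R_B = 96.96 kN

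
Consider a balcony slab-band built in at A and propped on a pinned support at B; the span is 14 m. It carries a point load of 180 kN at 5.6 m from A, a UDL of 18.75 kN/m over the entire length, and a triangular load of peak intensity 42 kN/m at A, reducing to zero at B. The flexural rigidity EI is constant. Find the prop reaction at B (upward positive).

Release the roller at B. Primary structure: cantilever fixed at A.
Deflection at B on the released cantilever, summing each load's contribution:
  point load 180 at a = 5.6: Pa²(3L − a)/(6EI) = 34245/EI
  UDL 18.75: wL⁴/(8EI) = 90038/EI
  triangular load, peak 42 at the fixed end: w₀L⁴/(30EI) = 53782/EI
  δ_0 = 178065/EI
Flexibility coefficient — unit upward force at B: δ_{BB} = L³/(3EI) = 914.7/EI.
The prop prevents deflection at B: R_B = δ_0/δ_{BB} = 178065/914.7 = 194.7 kN.

R_B = 194.7 kN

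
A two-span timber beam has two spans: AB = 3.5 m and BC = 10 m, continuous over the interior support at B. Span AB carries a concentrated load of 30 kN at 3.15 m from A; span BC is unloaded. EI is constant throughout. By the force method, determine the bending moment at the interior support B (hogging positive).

Release continuity at B by inserting a hinge; the redundant is the internal moment M_B. The primary structure is two simply-supported spans AB and BC.
Discontinuity in slope at B on the released structure — sum the simple-span end rotations:
  span AB: point load 30 at a = 3.15: Pab(L + a)/(6LEI) = 10.47/EI
  relative rotation θ_0 = (10.47 + 0)/EI = 10.47/EI
A unit hogging moment at B produces rotation L₁/(3EI) + L₂/(3EI) = 4.5/EI.
Compatibility: M_B·(L₁+L₂)/(3EI) = θ_0, giving M_B = 2.328 kN·m (hogging).

M_B = 2.328 kN·m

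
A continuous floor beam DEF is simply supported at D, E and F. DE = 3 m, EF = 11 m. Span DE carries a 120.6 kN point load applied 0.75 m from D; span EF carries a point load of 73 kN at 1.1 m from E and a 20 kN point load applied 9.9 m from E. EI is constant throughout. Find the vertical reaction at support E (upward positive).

R_E = 128.2 kN

Release continuity at E by inserting a hinge; the redundant is the internal moment M_E. The primary structure is two simply-supported spans DE and EF.
Rotations at E on the released spans (each span's end-slope, ×1/EI):
  span DE: point load 120.6 at a = 0.75: Pab(L + a)/(6LEI) = 42.4/EI
  span EF: point load 73 at a = 1.1: Pab(L + b)/(6LEI) = 251.7/EI
  span EF: point load 20 at a = 9.9: Pab(L + b)/(6LEI) = 39.93/EI
  relative rotation θ_0 = (42.4 + 291.7)/EI = 334.1/EI
A unit hogging moment at E produces rotation L₁/(3EI) + L₂/(3EI) = 4.667/EI.
Compatibility: M_E·(L₁+L₂)/(3EI) = θ_0, giving M_E = 71.59 kN·m (hogging).
Span DE, ΣM about D with M_E applied at E: R_E^{DE}·3 = 90.45 + 71.59, so R_E^{DE} = 54.01 kN and R_D = 120.6 − 54.01 = 66.59 kN.
Span EF, ΣM about F: R_E^{EF}·11 = 744.7 + 71.59, so R_E^{EF} = 74.21 kN and R_F = 93 − 74.21 = 18.79 kN.
R_E = 54.01 + 74.21 = 128.2 kN.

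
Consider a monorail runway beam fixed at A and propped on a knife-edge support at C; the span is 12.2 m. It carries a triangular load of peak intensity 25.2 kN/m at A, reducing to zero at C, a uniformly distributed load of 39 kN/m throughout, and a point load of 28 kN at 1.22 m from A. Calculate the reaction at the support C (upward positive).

R_C = 209.6 kN

Choose R_C as the redundant. The primary structure is the cantilever fixed at A.
Deflection at C on the released cantilever, summing each load's contribution:
  triangular load, peak 25.2 at the fixed end: w₀L⁴/(30EI) = 18609/EI
  UDL 39: wL⁴/(8EI) = 107998/EI
  point load 28 at a = 1.22: Pa²(3L − a)/(6EI) = 245.7/EI
  δ_0 = 126852/EI
Flexibility coefficient — unit upward force at C: δ_{CC} = L³/(3EI) = 605.3/EI.
The prop prevents deflection at C: R_C = δ_0/δ_{CC} = 126852/605.3 = 209.6 kN.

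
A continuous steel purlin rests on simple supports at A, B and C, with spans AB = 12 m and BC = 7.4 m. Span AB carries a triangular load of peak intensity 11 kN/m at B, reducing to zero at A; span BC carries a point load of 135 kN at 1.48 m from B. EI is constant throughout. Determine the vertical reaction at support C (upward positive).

Insert a hinge at B; M_B is the redundant, and each span becomes simply supported.
End slopes at the hinge B, treating each span as simply supported:
  span AB: triangular load, peak 11: w₀L³/(45EI) = 422.4/EI
  span BC: point load 135 at a = 1.48: Pab(L + b)/(6LEI) = 354.8/EI
  relative rotation θ_0 = (422.4 + 354.8)/EI = 777.2/EI
A unit hogging moment at B produces rotation L₁/(3EI) + L₂/(3EI) = 6.467/EI.
Slope continuity at B: θ_0 = M_B·6.467/EI, so M_B = 777.2/6.467 = 120.2 kN·m (hogging).
Span BC, ΣM about C: R_B^{BC}·7.4 = 799.2 + 120.2, so R_B^{BC} = 124.2 kN and R_C = 135 − 124.2 = 10.76 kN.

R_C = 10.76 kN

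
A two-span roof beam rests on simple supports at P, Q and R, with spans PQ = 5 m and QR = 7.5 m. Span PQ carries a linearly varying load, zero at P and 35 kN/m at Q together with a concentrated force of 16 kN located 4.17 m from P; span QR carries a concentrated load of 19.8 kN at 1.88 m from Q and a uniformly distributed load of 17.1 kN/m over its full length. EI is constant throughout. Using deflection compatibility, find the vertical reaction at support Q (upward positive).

Insert a hinge at Q; M_Q is the redundant, and each span becomes simply supported.
Discontinuity in slope at Q on the released structure — sum the simple-span end rotations:
  span PQ: triangular load, peak 35: w₀L³/(45EI) = 97.22/EI
  span PQ: point load 16 at a = 4.17: Pab(L + a)/(6LEI) = 16.93/EI
  span QR: point load 19.8 at a = 1.88: Pab(L + b)/(6LEI) = 60.99/EI
  span QR: UDL 17.1: wL³/(24EI) = 300.6/EI
  relative rotation θ_0 = (114.1 + 361.6)/EI = 475.7/EI
A unit hogging moment at Q produces rotation L₁/(3EI) + L₂/(3EI) = 4.167/EI.
Slope continuity at Q: θ_0 = M_Q·4.167/EI, so M_Q = 475.7/4.167 = 114.2 kN·m (hogging).
Span PQ, ΣM about P with M_Q applied at Q: R_Q^{PQ}·5 = 358.4 + 114.2, so R_Q^{PQ} = 94.51 kN and R_P = 103.5 − 94.51 = 8.988 kN.
Span QR, ΣM about R: R_Q^{QR}·7.5 = 592.2 + 114.2, so R_Q^{QR} = 94.19 kN and R_R = 148.1 − 94.19 = 53.86 kN.
R_Q = 94.51 + 94.19 = 188.7 kN.

R_Q = 188.7 kN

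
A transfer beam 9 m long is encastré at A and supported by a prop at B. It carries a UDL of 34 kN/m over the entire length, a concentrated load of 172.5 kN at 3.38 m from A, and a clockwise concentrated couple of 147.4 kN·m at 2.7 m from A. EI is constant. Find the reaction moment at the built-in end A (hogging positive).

M_A = 674.6 kN·m

Choose R_B as the redundant. The primary structure is the cantilever fixed at A.
Downward deflection at the released point B due to the loads:
  UDL 34: wL⁴/(8EI) = 27884/EI
  point load 172.5 at a = 3.38: Pa²(3L − a)/(6EI) = 7758/EI
  clockwise couple 147.4 at a = 2.7: M₀a(2L − a)/(2EI) = 3045/EI
  δ_0 = 38687/EI
Flexibility coefficient — unit upward force at B: δ_{BB} = L³/(3EI) = 243/EI.
Compatibility at B: δ_0 − R_B·δ_{BB} = 0, so R_B = 38687/243 = 159.2 kN.
Moment equilibrium about A: M_A = Σ(load moments about A) − R_B·L = 2107 − 159.2×9 = 674.6 kN·m.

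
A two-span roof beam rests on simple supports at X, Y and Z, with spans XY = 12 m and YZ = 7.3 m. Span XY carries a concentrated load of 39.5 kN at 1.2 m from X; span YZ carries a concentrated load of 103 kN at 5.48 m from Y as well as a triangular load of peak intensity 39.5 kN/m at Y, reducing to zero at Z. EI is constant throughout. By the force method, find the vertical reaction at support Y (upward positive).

R_Y = 148 kN

Release continuity at Y by inserting a hinge; the redundant is the internal moment M_Y. The primary structure is two simply-supported spans XY and YZ.
Rotations at Y on the released spans (each span's end-slope, ×1/EI):
  span XY: point load 39.5 at a = 1.2: Pab(L + a)/(6LEI) = 93.85/EI
  span YZ: point load 103 at a = 5.48: Pab(L + b)/(6LEI) = 213.9/EI
  span YZ: triangular load, peak 39.5: w₀L³/(45EI) = 341.5/EI
  relative rotation θ_0 = (93.85 + 555.4)/EI = 649.2/EI
A unit hogging moment at Y produces rotation L₁/(3EI) + L₂/(3EI) = 6.433/EI.
Slope continuity at Y: θ_0 = M_Y·6.433/EI, so M_Y = 649.2/6.433 = 100.9 kN·m (hogging).
Span XY, ΣM about X with M_Y applied at Y: R_Y^{XY}·12 = 47.4 + 100.9, so R_Y^{XY} = 12.36 kN and R_X = 39.5 − 12.36 = 27.14 kN.
Span YZ, ΣM about Z: R_Y^{YZ}·7.3 = 889.1 + 100.9, so R_Y^{YZ} = 135.6 kN and R_Z = 247.2 − 135.6 = 111.6 kN.
R_Y = 12.36 + 135.6 = 148 kN.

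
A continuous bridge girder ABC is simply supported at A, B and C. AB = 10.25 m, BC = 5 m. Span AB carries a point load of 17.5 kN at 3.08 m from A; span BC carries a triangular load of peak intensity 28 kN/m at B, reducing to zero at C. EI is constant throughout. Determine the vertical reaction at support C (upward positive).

Take M_B as the redundant. Released structure: two simple spans AB and BC with a hinge at B.
Rotations at B on the released spans (each span's end-slope, ×1/EI):
  span AB: point load 17.5 at a = 3.08: Pab(L + a)/(6LEI) = 83.77/EI
  span BC: triangular load, peak 28: w₀L³/(45EI) = 77.78/EI
  relative rotation θ_0 = (83.77 + 77.78)/EI = 161.5/EI
A unit hogging moment at B produces rotation L₁/(3EI) + L₂/(3EI) = 5.083/EI.
Slope continuity at B: θ_0 = M_B·5.083/EI, so M_B = 161.5/5.083 = 31.78 kN·m (hogging).
Span BC, ΣM about C: R_B^{BC}·5 = 233.3 + 31.78, so R_B^{BC} = 53.02 kN and R_C = 70 − 53.02 = 16.98 kN.

R_C = 16.98 kN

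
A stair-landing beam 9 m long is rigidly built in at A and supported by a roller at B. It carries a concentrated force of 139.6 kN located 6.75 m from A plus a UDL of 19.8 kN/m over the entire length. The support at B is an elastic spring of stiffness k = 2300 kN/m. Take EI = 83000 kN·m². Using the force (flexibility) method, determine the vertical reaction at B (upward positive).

Choose R_B as the redundant. The primary structure is the cantilever fixed at A.
Free-end deflection of the primary structure under the applied loading (downward +):
  point load 139.6 at a = 6.75: Pa²(3L − a)/(6EI) = 21467/EI
  UDL 19.8: wL⁴/(8EI) = 16238/EI
  δ_0 = 37705/EI
Flexibility coefficient — unit upward force at B: δ_{BB} = L³/(3EI) = 243/EI.
With EI = 83000 kN·m²: δ_0 = 0.45428 m and δ_{BB} = 0.002928 m/kN.
Compatibility — the spring shortens by R_B/k under the reaction it provides: δ_0 − R_B·δ_{BB} = R_B/k. With 1/k = 0.000435 m/kN, R_B = δ_0 / (δ_{BB} + 1/k) = 0.45428 / (0.002928 + 0.000435) = 135.1 kN.

R_B = 135.1 kN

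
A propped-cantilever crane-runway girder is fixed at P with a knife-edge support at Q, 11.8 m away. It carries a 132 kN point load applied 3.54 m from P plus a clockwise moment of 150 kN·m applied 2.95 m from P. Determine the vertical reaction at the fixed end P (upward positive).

R_P = 107.6 kN

Release the roller at Q. Primary structure: cantilever fixed at P.
Deflection at Q on the released cantilever, summing each load's contribution:
  point load 132 at a = 3.54: Pa²(3L − a)/(6EI) = 8784/EI
  clockwise couple 150 at a = 2.95: M₀a(2L − a)/(2EI) = 4569/EI
  δ_0 = 13352/EI
Tip deflection under a unit load at Q: L³/(3EI) = 547.7/EI.
The prop prevents deflection at Q: R_Q = δ_0/δ_{QQ} = 13352/547.7 = 24.38 kN.
Vertical equilibrium: R_P = ΣP − R_Q = 132 − 24.38 = 107.6 kN.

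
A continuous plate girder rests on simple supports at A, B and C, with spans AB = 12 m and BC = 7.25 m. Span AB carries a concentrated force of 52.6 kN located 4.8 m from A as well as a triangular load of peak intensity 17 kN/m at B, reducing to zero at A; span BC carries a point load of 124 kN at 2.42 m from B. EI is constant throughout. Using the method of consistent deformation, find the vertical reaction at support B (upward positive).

R_B = 222.7 kN

Insert a hinge at B; M_B is the redundant, and each span becomes simply supported.
Discontinuity in slope at B on the released structure — sum the simple-span end rotations:
  span AB: point load 52.6 at a = 4.8: Pab(L + a)/(6LEI) = 424.2/EI
  span AB: triangular load, peak 17: w₀L³/(45EI) = 652.8/EI
  span BC: point load 124 at a = 2.42: Pab(L + b)/(6LEI) = 402.5/EI
  relative rotation θ_0 = (1077 + 402.5)/EI = 1479/EI
A unit hogging moment at B produces rotation L₁/(3EI) + L₂/(3EI) = 6.417/EI.
Slope continuity at B: θ_0 = M_B·6.417/EI, so M_B = 1479/6.417 = 230.6 kN·m (hogging).
Span AB, ΣM about A with M_B applied at B: R_B^{AB}·12 = 1068 + 230.6, so R_B^{AB} = 108.3 kN and R_A = 154.6 − 108.3 = 46.35 kN.
Span BC, ΣM about C: R_B^{BC}·7.25 = 598.9 + 230.6, so R_B^{BC} = 114.4 kN and R_C = 124 − 114.4 = 9.588 kN.
R_B = 108.3 + 114.4 = 222.7 kN.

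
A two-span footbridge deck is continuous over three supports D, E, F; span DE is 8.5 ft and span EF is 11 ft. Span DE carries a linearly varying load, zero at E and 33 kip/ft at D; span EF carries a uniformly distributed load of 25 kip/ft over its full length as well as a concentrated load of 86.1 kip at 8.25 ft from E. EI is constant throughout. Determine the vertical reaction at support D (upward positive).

R_D = 53.91 kip

Take M_E as the redundant. Released structure: two simple spans DE and EF with a hinge at E.
End slopes at the hinge E, treating each span as simply supported:
  span DE: triangular load, peak 33: 7w₀L³/(360EI) = 394.1/EI
  span EF: UDL 25: wL³/(24EI) = 1386/EI
  span EF: point load 86.1 at a = 8.25: Pab(L + b)/(6LEI) = 407/EI
  relative rotation θ_0 = (394.1 + 1793)/EI = 2187/EI
A unit hogging moment at E produces rotation L₁/(3EI) + L₂/(3EI) = 6.5/EI.
Compatibility: M_E·(L₁+L₂)/(3EI) = θ_0, giving M_E = 336.5 kip·ft (hogging).
Span DE, ΣM about D with M_E applied at E: R_E^{DE}·8.5 = 397.4 + 336.5, so R_E^{DE} = 86.34 kip and R_D = 140.2 − 86.34 = 53.91 kip.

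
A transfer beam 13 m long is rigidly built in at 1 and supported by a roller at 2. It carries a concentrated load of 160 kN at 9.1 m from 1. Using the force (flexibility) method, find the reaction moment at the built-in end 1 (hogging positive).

M_1 = 283.9 kN·m

Release the roller at 2. Primary structure: cantilever fixed at 1.
Downward deflection at the released point 2 due to the loads:
  point load 160 at a = 9.1: Pa²(3L − a)/(6EI) = 66027/EI
Flexibility coefficient — unit upward force at 2: δ_{22} = L³/(3EI) = 732.3/EI.
Compatibility at 2: δ_0 − R_2·δ_{22} = 0, so R_2 = 66027/732.3 = 90.16 kN.
Moment equilibrium about 1: M_1 = Σ(load moments about 1) − R_2·L = 1456 − 90.16×13 = 283.9 kN·m.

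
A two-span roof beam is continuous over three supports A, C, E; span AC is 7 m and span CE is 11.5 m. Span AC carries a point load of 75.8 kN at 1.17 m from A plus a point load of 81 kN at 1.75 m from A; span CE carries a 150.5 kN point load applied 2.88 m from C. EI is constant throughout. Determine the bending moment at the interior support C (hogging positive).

M_C = 218.1 kN·m

Release continuity at C by inserting a hinge; the redundant is the internal moment M_C. The primary structure is two simply-supported spans AC and CE.
Rotations at C on the released spans (each span's end-slope, ×1/EI):
  span AC: point load 75.8 at a = 1.17: Pab(L + a)/(6LEI) = 100.6/EI
  span AC: point load 81 at a = 1.75: Pab(L + a)/(6LEI) = 155/EI
  span CE: point load 150.5 at a = 2.88: Pab(L + b)/(6LEI) = 1089/EI
  relative rotation θ_0 = (255.6 + 1089)/EI = 1345/EI
A unit hogging moment at C produces rotation L₁/(3EI) + L₂/(3EI) = 6.167/EI.
Compatibility: M_C·(L₁+L₂)/(3EI) = θ_0, giving M_C = 218.1 kN·m (hogging).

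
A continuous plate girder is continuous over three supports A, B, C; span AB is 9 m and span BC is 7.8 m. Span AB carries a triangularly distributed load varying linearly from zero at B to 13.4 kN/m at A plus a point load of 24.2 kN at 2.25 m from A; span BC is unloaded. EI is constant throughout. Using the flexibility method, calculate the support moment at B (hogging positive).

Take M_B as the redundant. Released structure: two simple spans AB and BC with a hinge at B.
Discontinuity in slope at B on the released structure — sum the simple-span end rotations:
  span AB: triangular load, peak 13.4: 7w₀L³/(360EI) = 189.9/EI
  span AB: point load 24.2 at a = 2.25: Pab(L + a)/(6LEI) = 76.57/EI
  relative rotation θ_0 = (266.5 + 0)/EI = 266.5/EI
A unit hogging moment at B produces rotation L₁/(3EI) + L₂/(3EI) = 5.6/EI.
Slope continuity at B: θ_0 = M_B·5.6/EI, so M_B = 266.5/5.6 = 47.59 kN·m (hogging).

M_B = 47.59 kN·m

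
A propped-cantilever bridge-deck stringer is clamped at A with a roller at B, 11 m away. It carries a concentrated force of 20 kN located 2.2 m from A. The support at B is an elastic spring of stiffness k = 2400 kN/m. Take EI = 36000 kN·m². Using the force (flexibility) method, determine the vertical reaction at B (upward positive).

Remove the prop at B; the released (primary) structure is a cantilever built in at A.
Free-end deflection of the primary structure under the applied loading (downward +):
  point load 20 at a = 2.2: Pa²(3L − a)/(6EI) = 496.9/EI
Flexibility coefficient — unit upward force at B: δ_{BB} = L³/(3EI) = 443.7/EI.
With EI = 36000 kN·m²: δ_0 = 0.013803 m and δ_{BB} = 0.012324 m/kN.
Compatibility — the spring shortens by R_B/k under the reaction it provides: δ_0 − R_B·δ_{BB} = R_B/k. With 1/k = 0.000417 m/kN, R_B = δ_0 / (δ_{BB} + 1/k) = 0.013803 / (0.012324 + 0.000417) = 1.083 kN.

R_B = 1.083 kN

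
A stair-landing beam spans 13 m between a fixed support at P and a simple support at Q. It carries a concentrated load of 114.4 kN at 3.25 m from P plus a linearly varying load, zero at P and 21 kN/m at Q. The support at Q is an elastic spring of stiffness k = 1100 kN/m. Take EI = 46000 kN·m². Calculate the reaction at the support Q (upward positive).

Release the roller at Q. Primary structure: cantilever fixed at P.
Primary-structure tip deflection at Q by superposition:
  point load 114.4 at a = 3.25: Pa²(3L − a)/(6EI) = 7200/EI
  triangular load, peak 21 at the free end: 11w₀L⁴/(120EI) = 54980/EI
  δ_0 = 62180/EI
Flexibility coefficient — unit upward force at Q: δ_{QQ} = L³/(3EI) = 732.3/EI.
With EI = 46000 kN·m²: δ_0 = 1.3517 m and δ_{QQ} = 0.01592 m/kN.
Compatibility — the spring shortens by R_Q/k under the reaction it provides: δ_0 − R_Q·δ_{QQ} = R_Q/k. With 1/k = 0.000909 m/kN, R_Q = δ_0 / (δ_{QQ} + 1/k) = 1.3517 / (0.01592 + 0.000909) = 80.32 kN.

R_Q = 80.32 kN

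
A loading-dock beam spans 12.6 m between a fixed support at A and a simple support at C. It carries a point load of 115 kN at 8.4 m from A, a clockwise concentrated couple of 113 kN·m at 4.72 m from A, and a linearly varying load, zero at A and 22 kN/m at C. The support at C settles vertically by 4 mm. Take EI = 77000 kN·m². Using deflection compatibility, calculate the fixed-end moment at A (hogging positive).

Remove the prop at C; the released (primary) structure is a cantilever built in at A.
Downward deflection at the released point C due to the loads:
  point load 115 at a = 8.4: Pa²(3L − a)/(6EI) = 39761/EI
  clockwise couple 113 at a = 4.72: M₀a(2L − a)/(2EI) = 5462/EI
  triangular load, peak 22 at the free end: 11w₀L⁴/(120EI) = 50830/EI
  δ_0 = 96052/EI
Flexibility coefficient — unit upward force at C: δ_{CC} = L³/(3EI) = 666.8/EI.
With EI = 77000 kN·m²: δ_0 = 1.2474 m and δ_{CC} = 0.00866 m/kN.
Compatibility — the beam at C must follow the support down by 0.004 m: δ_0 − R_C·δ_{CC} = 0.004, so R_C = (1.2474 − 0.004)/0.00866 = 143.6 kN.
Moment equilibrium about A: M_A = Σ(load moments about A) − R_C·L = 2243 − 143.6×12.6 = 434 kN·m.

M_A = 434 kN·m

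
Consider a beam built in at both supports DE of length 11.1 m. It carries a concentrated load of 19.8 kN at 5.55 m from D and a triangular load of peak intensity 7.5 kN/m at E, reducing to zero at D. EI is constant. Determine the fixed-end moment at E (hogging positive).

M_E = 73.68 kN·m

Take the two fixed-end moments M_D, M_E as redundants; the released structure is the simple span DE.
On the primary (simply-supported) span, the end slopes from the loading are:
  at D: point load 19.8 at a = 5.55: Pab(L + b)/(6LEI) = 152.5/EI
  at E: point load 19.8 at a = 5.55: Pab(L + a)/(6LEI) = 152.5/EI
  at D: triangular load, peak 7.5: 7w₀L³/(360EI) = 199.4/EI
  at E: triangular load, peak 7.5: w₀L³/(45EI) = 227.9/EI
  θ_D0 = 351.9/EI,  θ_E0 = 380.4/EI
Flexibility coefficients: a unit moment at one end gives L/(3EI) there and L/(6EI) at the far end, so f₁₁ = f₂₂ = 3.7/EI and f₁₂ = f₂₁ = 1.85/EI.
Compatibility — zero rotation at each built-in end:
  3.7 M_D + 1.85 M_E = 351.9
  1.85 M_D + 3.7 M_E = 380.4
Solving the pair gives M_D = 58.27 kN·m and M_E = 73.68 kN·m (hogging).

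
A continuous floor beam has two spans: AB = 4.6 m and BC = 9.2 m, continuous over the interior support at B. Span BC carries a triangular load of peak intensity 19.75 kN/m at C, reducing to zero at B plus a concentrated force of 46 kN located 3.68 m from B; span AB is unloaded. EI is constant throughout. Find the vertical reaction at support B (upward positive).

Release continuity at B by inserting a hinge; the redundant is the internal moment M_B. The primary structure is two simply-supported spans AB and BC.
Rotations at B on the released spans (each span's end-slope, ×1/EI):
  span BC: triangular load, peak 19.75: 7w₀L³/(360EI) = 299/EI
  span BC: point load 46 at a = 3.68: Pab(L + b)/(6LEI) = 249.2/EI
  relative rotation θ_0 = (0 + 548.2)/EI = 548.2/EI
A unit hogging moment at B produces rotation L₁/(3EI) + L₂/(3EI) = 4.6/EI.
Compatibility: M_B·(L₁+L₂)/(3EI) = θ_0, giving M_B = 119.2 kN·m (hogging).
Span AB, ΣM about A with M_B applied at B: R_B^{AB}·4.6 = 0 + 119.2, so R_B^{AB} = 25.91 kN and R_A = 0 − 25.91 = -25.91 kN.
Span BC, ΣM about C: R_B^{BC}·9.2 = 532.5 + 119.2, so R_B^{BC} = 70.84 kN and R_C = 136.8 − 70.84 = 66.01 kN.
R_B = 25.91 + 70.84 = 96.75 kN.

R_B = 96.75 kN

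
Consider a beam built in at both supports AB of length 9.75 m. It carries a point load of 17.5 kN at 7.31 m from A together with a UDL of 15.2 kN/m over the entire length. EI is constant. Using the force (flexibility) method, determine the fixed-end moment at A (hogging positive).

M_A = 128.4 kN·m

Take the two fixed-end moments M_A, M_B as redundants; the released structure is the simple span AB.
Simple-span end rotations at A and B under the given loads:
  at A: point load 17.5 at a = 7.31: Pab(L + b)/(6LEI) = 65.04/EI
  at B: point load 17.5 at a = 7.31: Pab(L + a)/(6LEI) = 91.03/EI
  at A: UDL 15.2: wL³/(24EI) = 587/EI
  at B: UDL 15.2: wL³/(24EI) = 587/EI
  θ_A0 = 652.1/EI,  θ_B0 = 678/EI
Flexibility coefficients: a unit moment at one end gives L/(3EI) there and L/(6EI) at the far end, so f₁₁ = f₂₂ = 3.25/EI and f₁₂ = f₂₁ = 1.625/EI.
Compatibility — zero rotation at each built-in end:
  3.25 M_A + 1.625 M_B = 652.1
  1.625 M_A + 3.25 M_B = 678
Solving the pair gives M_A = 128.4 kN·m and M_B = 144.4 kN·m (hogging).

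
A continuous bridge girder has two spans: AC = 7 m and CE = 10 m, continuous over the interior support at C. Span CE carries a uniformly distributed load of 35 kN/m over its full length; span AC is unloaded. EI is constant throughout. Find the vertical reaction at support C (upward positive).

Release continuity at C by inserting a hinge; the redundant is the internal moment M_C. The primary structure is two simply-supported spans AC and CE.
Rotations at C on the released spans (each span's end-slope, ×1/EI):
  span CE: UDL 35: wL³/(24EI) = 1458/EI
  relative rotation θ_0 = (0 + 1458)/EI = 1458/EI
A unit hogging moment at C produces rotation L₁/(3EI) + L₂/(3EI) = 5.667/EI.
Compatibility: M_C·(L₁+L₂)/(3EI) = θ_0, giving M_C = 257.4 kN·m (hogging).
Span AC, ΣM about A with M_C applied at C: R_C^{AC}·7 = 0 + 257.4, so R_C^{AC} = 36.76 kN and R_A = 0 − 36.76 = -36.76 kN.
Span CE, ΣM about E: R_C^{CE}·10 = 1750 + 257.4, so R_C^{CE} = 200.7 kN and R_E = 350 − 200.7 = 149.3 kN.
R_C = 36.76 + 200.7 = 237.5 kN.

R_C = 237.5 kN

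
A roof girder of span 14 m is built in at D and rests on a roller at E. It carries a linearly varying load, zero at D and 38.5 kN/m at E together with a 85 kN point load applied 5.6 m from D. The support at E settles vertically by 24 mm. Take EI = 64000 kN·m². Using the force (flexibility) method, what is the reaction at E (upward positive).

Choose R_E as the redundant. The primary structure is the cantilever fixed at D.
Free-end deflection of the primary structure under the applied loading (downward +):
  triangular load, peak 38.5 at the free end: 11w₀L⁴/(120EI) = 135576/EI
  point load 85 at a = 5.6: Pa²(3L − a)/(6EI) = 16171/EI
  δ_0 = 151748/EI
Flexibility coefficient — unit upward force at E: δ_{EE} = L³/(3EI) = 914.7/EI.
With EI = 64000 kN·m²: δ_0 = 2.3711 m and δ_{EE} = 0.014292 m/kN.
Compatibility — the beam at E must follow the support down by 0.024 m: δ_0 − R_E·δ_{EE} = 0.024, so R_E = (2.3711 − 0.024)/0.014292 = 164.2 kN.

R_E = 164.2 kN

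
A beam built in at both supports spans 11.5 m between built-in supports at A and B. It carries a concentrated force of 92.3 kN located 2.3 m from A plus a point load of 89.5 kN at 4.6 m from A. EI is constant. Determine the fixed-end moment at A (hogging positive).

Take the two fixed-end moments M_A, M_B as redundants; the released structure is the simple span AB.
On the primary (simply-supported) span, the end slopes from the loading are:
  at A: point load 92.3 at a = 2.3: Pab(L + b)/(6LEI) = 585.9/EI
  at B: point load 92.3 at a = 2.3: Pab(L + a)/(6LEI) = 390.6/EI
  at A: point load 89.5 at a = 4.6: Pab(L + b)/(6LEI) = 757.5/EI
  at B: point load 89.5 at a = 4.6: Pab(L + a)/(6LEI) = 662.8/EI
  θ_A0 = 1343/EI,  θ_B0 = 1053/EI
Flexibility coefficients: a unit moment at one end gives L/(3EI) there and L/(6EI) at the far end, so f₁₁ = f₂₂ = 3.833/EI and f₁₂ = f₂₁ = 1.917/EI.
Compatibility — zero rotation at each built-in end:
  3.833 M_A + 1.917 M_B = 1343
  1.917 M_A + 3.833 M_B = 1053
Solving the pair gives M_A = 284.1 kN·m and M_B = 132.8 kN·m (hogging).

M_A = 284.1 kN·m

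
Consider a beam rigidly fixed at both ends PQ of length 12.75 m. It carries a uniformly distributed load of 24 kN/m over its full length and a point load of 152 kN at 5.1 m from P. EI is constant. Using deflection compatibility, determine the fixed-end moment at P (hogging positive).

Take the two fixed-end moments M_P, M_Q as redundants; the released structure is the simple span PQ.
Simple-span end rotations at P and Q under the given loads:
  at P: UDL 24: wL³/(24EI) = 2073/EI
  at Q: UDL 24: wL³/(24EI) = 2073/EI
  at P: point load 152 at a = 5.1: Pab(L + b)/(6LEI) = 1581/EI
  at Q: point load 152 at a = 5.1: Pab(L + a)/(6LEI) = 1384/EI
  θ_P0 = 3654/EI,  θ_Q0 = 3456/EI
Flexibility coefficients: a unit moment at one end gives L/(3EI) there and L/(6EI) at the far end, so f₁₁ = f₂₂ = 4.25/EI and f₁₂ = f₂₁ = 2.125/EI.
Compatibility — zero rotation at each built-in end:
  4.25 M_P + 2.125 M_Q = 3654
  2.125 M_P + 4.25 M_Q = 3456
Solving the pair gives M_P = 604.2 kN·m and M_Q = 511.2 kN·m (hogging).

M_P = 604.2 kN·m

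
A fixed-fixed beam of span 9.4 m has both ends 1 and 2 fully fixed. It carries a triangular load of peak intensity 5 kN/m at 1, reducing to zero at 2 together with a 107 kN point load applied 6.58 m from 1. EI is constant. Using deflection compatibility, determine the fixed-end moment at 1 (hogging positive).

M_1 = 85.46 kN·m

Release both end moments; the primary structure is a simply-supported span 12 with redundants M_1 and M_2.
Simple-span end rotations at 1 and 2 under the given loads:
  at 1: triangular load, peak 5: w₀L³/(45EI) = 92.29/EI
  at 2: triangular load, peak 5: 7w₀L³/(360EI) = 80.75/EI
  at 1: point load 107 at a = 6.58: Pab(L + b)/(6LEI) = 430.2/EI
  at 2: point load 107 at a = 6.58: Pab(L + a)/(6LEI) = 562.5/EI
  θ_10 = 522.5/EI,  θ_20 = 643.3/EI
Flexibility coefficients: a unit moment at one end gives L/(3EI) there and L/(6EI) at the far end, so f₁₁ = f₂₂ = 3.133/EI and f₁₂ = f₂₁ = 1.567/EI.
Compatibility — zero rotation at each built-in end:
  3.133 M_1 + 1.567 M_2 = 522.5
  1.567 M_1 + 3.133 M_2 = 643.3
Solving the pair gives M_1 = 85.46 kN·m and M_2 = 162.6 kN·m (hogging).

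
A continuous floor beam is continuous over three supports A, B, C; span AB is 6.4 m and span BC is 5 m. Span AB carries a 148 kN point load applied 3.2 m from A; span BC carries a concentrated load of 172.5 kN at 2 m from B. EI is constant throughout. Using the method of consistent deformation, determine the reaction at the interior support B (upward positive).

Insert a hinge at B; M_B is the redundant, and each span becomes simply supported.
End slopes at the hinge B, treating each span as simply supported:
  span AB: point load 148 at a = 3.2: Pab(L + a)/(6LEI) = 378.9/EI
  span BC: point load 172.5 at a = 2: Pab(L + b)/(6LEI) = 276/EI
  relative rotation θ_0 = (378.9 + 276)/EI = 654.9/EI
A unit hogging moment at B produces rotation L₁/(3EI) + L₂/(3EI) = 3.8/EI.
Compatibility: M_B·(L₁+L₂)/(3EI) = θ_0, giving M_B = 172.3 kN·m (hogging).
Span AB, ΣM about A with M_B applied at B: R_B^{AB}·6.4 = 473.6 + 172.3, so R_B^{AB} = 100.9 kN and R_A = 148 − 100.9 = 47.07 kN.
Span BC, ΣM about C: R_B^{BC}·5 = 517.5 + 172.3, so R_B^{BC} = 138 kN and R_C = 172.5 − 138 = 34.53 kN.
R_B = 100.9 + 138 = 238.9 kN.

R_B = 238.9 kN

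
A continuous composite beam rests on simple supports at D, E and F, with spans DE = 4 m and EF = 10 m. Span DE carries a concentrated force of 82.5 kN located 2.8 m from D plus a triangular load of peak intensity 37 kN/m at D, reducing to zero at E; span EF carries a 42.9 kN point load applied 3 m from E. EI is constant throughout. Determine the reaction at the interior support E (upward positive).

R_E = 140.9 kN

Insert a hinge at E; M_E is the redundant, and each span becomes simply supported.
Discontinuity in slope at E on the released structure — sum the simple-span end rotations:
  span DE: point load 82.5 at a = 2.8: Pab(L + a)/(6LEI) = 78.54/EI
  span DE: triangular load, peak 37: 7w₀L³/(360EI) = 46.04/EI
  span EF: point load 42.9 at a = 3: Pab(L + b)/(6LEI) = 255.3/EI
  relative rotation θ_0 = (124.6 + 255.3)/EI = 379.8/EI
A unit hogging moment at E produces rotation L₁/(3EI) + L₂/(3EI) = 4.667/EI.
Slope continuity at E: θ_0 = M_E·4.667/EI, so M_E = 379.8/4.667 = 81.39 kN·m (hogging).
Span DE, ΣM about D with M_E applied at E: R_E^{DE}·4 = 329.7 + 81.39, so R_E^{DE} = 102.8 kN and R_D = 156.5 − 102.8 = 53.73 kN.
Span EF, ΣM about F: R_E^{EF}·10 = 300.3 + 81.39, so R_E^{EF} = 38.17 kN and R_F = 42.9 − 38.17 = 4.731 kN.
R_E = 102.8 + 38.17 = 140.9 kN.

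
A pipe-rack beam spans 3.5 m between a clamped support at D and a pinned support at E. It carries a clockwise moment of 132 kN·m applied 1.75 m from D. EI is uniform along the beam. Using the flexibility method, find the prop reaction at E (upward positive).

R_E = 42.43 kN

Choose R_E as the redundant. The primary structure is the cantilever fixed at D.
Deflection at E on the released cantilever, summing each load's contribution:
  clockwise couple 132 at a = 1.75: M₀a(2L − a)/(2EI) = 606.4/EI
Tip deflection under a unit load at E: L³/(3EI) = 14.29/EI.
The prop prevents deflection at E: R_E = δ_0/δ_{EE} = 606.4/14.29 = 42.43 kN.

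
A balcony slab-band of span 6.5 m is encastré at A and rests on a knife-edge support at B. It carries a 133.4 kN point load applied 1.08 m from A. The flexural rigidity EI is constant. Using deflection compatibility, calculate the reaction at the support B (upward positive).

R_B = 5.218 kN

Choose R_B as the redundant. The primary structure is the cantilever fixed at A.
Primary-structure tip deflection at B by superposition:
  point load 133.4 at a = 1.08: Pa²(3L − a)/(6EI) = 477.7/EI
Tip deflection under a unit load at B: L³/(3EI) = 91.54/EI.
Compatibility at B: δ_0 − R_B·δ_{BB} = 0, so R_B = 477.7/91.54 = 5.218 kN.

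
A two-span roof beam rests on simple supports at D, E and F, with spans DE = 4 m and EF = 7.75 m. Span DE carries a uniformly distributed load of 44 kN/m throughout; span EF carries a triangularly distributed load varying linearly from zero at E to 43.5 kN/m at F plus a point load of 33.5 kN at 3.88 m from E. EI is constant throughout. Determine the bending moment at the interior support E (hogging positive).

Take M_E as the redundant. Released structure: two simple spans DE and EF with a hinge at E.
Discontinuity in slope at E on the released structure — sum the simple-span end rotations:
  span DE: UDL 44: wL³/(24EI) = 117.3/EI
  span EF: triangular load, peak 43.5: 7w₀L³/(360EI) = 393.7/EI
  span EF: point load 33.5 at a = 3.88: Pab(L + b)/(6LEI) = 125.7/EI
  relative rotation θ_0 = (117.3 + 519.4)/EI = 636.8/EI
A unit hogging moment at E produces rotation L₁/(3EI) + L₂/(3EI) = 3.917/EI.
Compatibility: M_E·(L₁+L₂)/(3EI) = θ_0, giving M_E = 162.6 kN·m (hogging).

M_E = 162.6 kN·m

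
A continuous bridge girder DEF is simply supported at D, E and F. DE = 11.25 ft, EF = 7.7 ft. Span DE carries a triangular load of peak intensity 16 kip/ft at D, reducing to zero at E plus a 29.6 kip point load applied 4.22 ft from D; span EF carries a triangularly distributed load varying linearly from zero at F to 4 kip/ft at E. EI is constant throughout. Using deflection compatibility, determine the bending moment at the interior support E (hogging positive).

Take M_E as the redundant. Released structure: two simple spans DE and EF with a hinge at E.
End slopes at the hinge E, treating each span as simply supported:
  span DE: triangular load, peak 16: 7w₀L³/(360EI) = 443/EI
  span DE: point load 29.6 at a = 4.22: Pab(L + a)/(6LEI) = 201.3/EI
  span EF: triangular load, peak 4: w₀L³/(45EI) = 40.58/EI
  relative rotation θ_0 = (644.2 + 40.58)/EI = 684.8/EI
A unit hogging moment at E produces rotation L₁/(3EI) + L₂/(3EI) = 6.317/EI.
Compatibility: M_E·(L₁+L₂)/(3EI) = θ_0, giving M_E = 108.4 kip·ft (hogging).

M_E = 108.4 kip·ft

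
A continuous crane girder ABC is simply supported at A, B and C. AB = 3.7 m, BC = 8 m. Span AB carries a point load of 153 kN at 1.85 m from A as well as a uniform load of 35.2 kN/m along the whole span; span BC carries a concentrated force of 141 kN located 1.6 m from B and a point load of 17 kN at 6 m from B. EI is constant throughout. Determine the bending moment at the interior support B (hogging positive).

Release continuity at B by inserting a hinge; the redundant is the internal moment M_B. The primary structure is two simply-supported spans AB and BC.
Discontinuity in slope at B on the released structure — sum the simple-span end rotations:
  span AB: point load 153 at a = 1.85: Pab(L + a)/(6LEI) = 130.9/EI
  span AB: UDL 35.2: wL³/(24EI) = 74.29/EI
  span BC: point load 141 at a = 1.6: Pab(L + b)/(6LEI) = 433.2/EI
  span BC: point load 17 at a = 6: Pab(L + b)/(6LEI) = 42.5/EI
  relative rotation θ_0 = (205.2 + 475.7)/EI = 680.9/EI
A unit hogging moment at B produces rotation L₁/(3EI) + L₂/(3EI) = 3.9/EI.
Compatibility: M_B·(L₁+L₂)/(3EI) = θ_0, giving M_B = 174.6 kN·m (hogging).

M_B = 174.6 kN·m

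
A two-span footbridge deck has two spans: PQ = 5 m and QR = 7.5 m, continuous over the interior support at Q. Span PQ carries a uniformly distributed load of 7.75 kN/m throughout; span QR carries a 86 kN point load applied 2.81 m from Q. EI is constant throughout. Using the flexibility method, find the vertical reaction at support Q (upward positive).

R_Q = 100.9 kN

Take M_Q as the redundant. Released structure: two simple spans PQ and QR with a hinge at Q.
Discontinuity in slope at Q on the released structure — sum the simple-span end rotations:
  span PQ: UDL 7.75: wL³/(24EI) = 40.36/EI
  span QR: point load 86 at a = 2.81: Pab(L + b)/(6LEI) = 307/EI
  relative rotation θ_0 = (40.36 + 307)/EI = 347.4/EI
A unit hogging moment at Q produces rotation L₁/(3EI) + L₂/(3EI) = 4.167/EI.
Compatibility: M_Q·(L₁+L₂)/(3EI) = θ_0, giving M_Q = 83.37 kN·m (hogging).
Span PQ, ΣM about P with M_Q applied at Q: R_Q^{PQ}·5 = 96.88 + 83.37, so R_Q^{PQ} = 36.05 kN and R_P = 38.75 − 36.05 = 2.7 kN.
Span QR, ΣM about R: R_Q^{QR}·7.5 = 403.3 + 83.37, so R_Q^{QR} = 64.9 kN and R_R = 86 − 64.9 = 21.1 kN.
R_Q = 36.05 + 64.9 = 100.9 kN.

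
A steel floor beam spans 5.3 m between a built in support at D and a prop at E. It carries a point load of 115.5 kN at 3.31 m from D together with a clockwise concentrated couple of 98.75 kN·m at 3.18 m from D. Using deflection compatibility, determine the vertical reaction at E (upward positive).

Take the reaction at E as the redundant and release it; the primary structure is a cantilever fixed at D.
Deflection at E on the released cantilever, summing each load's contribution:
  point load 115.5 at a = 3.31: Pa²(3L − a)/(6EI) = 2655/EI
  clockwise couple 98.75 at a = 3.18: M₀a(2L − a)/(2EI) = 1165/EI
  δ_0 = 3820/EI
Flexibility coefficient — unit upward force at E: δ_{EE} = L³/(3EI) = 49.63/EI.
Compatibility at E: δ_0 − R_E·δ_{EE} = 0, so R_E = 3820/49.63 = 76.98 kN.

R_E = 76.98 kN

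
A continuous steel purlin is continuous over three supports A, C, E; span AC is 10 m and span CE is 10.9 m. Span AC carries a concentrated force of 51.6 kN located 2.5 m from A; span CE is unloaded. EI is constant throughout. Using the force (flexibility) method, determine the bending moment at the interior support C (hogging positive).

M_C = 28.93 kN·m

Insert a hinge at C; M_C is the redundant, and each span becomes simply supported.
Rotations at C on the released spans (each span's end-slope, ×1/EI):
  span AC: point load 51.6 at a = 2.5: Pab(L + a)/(6LEI) = 201.6/EI
  relative rotation θ_0 = (201.6 + 0)/EI = 201.6/EI
A unit hogging moment at C produces rotation L₁/(3EI) + L₂/(3EI) = 6.967/EI.
Slope continuity at C: θ_0 = M_C·6.967/EI, so M_C = 201.6/6.967 = 28.93 kN·m (hogging).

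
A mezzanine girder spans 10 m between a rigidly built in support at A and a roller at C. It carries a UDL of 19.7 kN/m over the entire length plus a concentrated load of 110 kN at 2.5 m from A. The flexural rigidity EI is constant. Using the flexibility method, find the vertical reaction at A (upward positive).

Remove the prop at C; the released (primary) structure is a cantilever built in at A.
Free-end deflection of the primary structure under the applied loading (downward +):
  UDL 19.7: wL⁴/(8EI) = 24625/EI
  point load 110 at a = 2.5: Pa²(3L − a)/(6EI) = 3151/EI
  δ_0 = 27776/EI
Tip deflection under a unit load at C: L³/(3EI) = 333.3/EI.
The prop prevents deflection at C: R_C = δ_0/δ_{CC} = 27776/333.3 = 83.33 kN.
Vertical equilibrium: R_A = ΣP − R_C = 307 − 83.33 = 223.7 kN.

R_A = 223.7 kN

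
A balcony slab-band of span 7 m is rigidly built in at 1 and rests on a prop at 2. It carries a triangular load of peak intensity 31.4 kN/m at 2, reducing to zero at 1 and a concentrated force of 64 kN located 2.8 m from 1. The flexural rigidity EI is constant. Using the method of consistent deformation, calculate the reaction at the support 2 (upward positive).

R_2 = 73.76 kN

Choose R_2 as the redundant. The primary structure is the cantilever fixed at 1.
Primary-structure tip deflection at 2 by superposition:
  triangular load, peak 31.4 at the free end: 11w₀L⁴/(120EI) = 6911/EI
  point load 64 at a = 2.8: Pa²(3L − a)/(6EI) = 1522/EI
  δ_0 = 8433/EI
Flexibility coefficient — unit upward force at 2: δ_{22} = L³/(3EI) = 114.3/EI.
The prop prevents deflection at 2: R_2 = δ_0/δ_{22} = 8433/114.3 = 73.76 kN.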